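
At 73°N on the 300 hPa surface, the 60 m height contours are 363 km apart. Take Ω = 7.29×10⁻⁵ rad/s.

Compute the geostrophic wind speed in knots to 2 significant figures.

Coriolis parameter at 73°N:
f = 2Ω sin φ = 2 × 7.29×10⁻⁵ × sin 73° = 1.39×10⁻⁴ s⁻¹
Height gradient: |∂Z/∂n| = 60 m / 363000 m = 1.65×10⁻⁴
On a pressure surface, geostrophic balance gives V_g = (g/f)|∂Z/∂n|:
V_g = 9.81 × 1.65×10⁻⁴ / 1.39×10⁻⁴ = 11.6 m/s
Converting: 11.6 m/s × 1.944 = 23 knots

23 knots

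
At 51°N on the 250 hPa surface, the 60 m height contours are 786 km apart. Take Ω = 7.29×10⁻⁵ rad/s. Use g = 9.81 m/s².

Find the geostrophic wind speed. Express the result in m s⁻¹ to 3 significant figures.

6.61 m s⁻¹

Coriolis parameter at 51°N:
f = 2Ω sin φ = 2 × 7.29×10⁻⁵ × sin 51° = 1.13×10⁻⁴ s⁻¹
Height gradient: |∂Z/∂n| = 60 m / 786000 m = 7.63×10⁻⁵
On a pressure surface, geostrophic balance gives V_g = (g/f)|∂Z/∂n|:
V_g = 9.81 × 7.63×10⁻⁵ / 1.13×10⁻⁴ = 6.61 m/s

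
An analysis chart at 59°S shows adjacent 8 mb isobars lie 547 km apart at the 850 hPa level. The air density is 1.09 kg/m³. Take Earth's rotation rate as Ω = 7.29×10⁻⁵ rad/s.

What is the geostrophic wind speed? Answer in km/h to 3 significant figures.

Coriolis parameter at 59°S:
f = 2Ω sin φ = 2 × 7.29×10⁻⁵ × sin 59° = 1.25×10⁻⁴ s⁻¹
Pressure gradient: |∂P/∂n| = 800 Pa / 547000 m = 1.46×10⁻³ Pa/m
Geostrophic balance (pressure-gradient force = Coriolis force):
V_g = (1/(fρ)) |∂P/∂n| = 1.46×10⁻³ / (1.25×10⁻⁴ × 1.09) = 10.7 m/s
Converting: 10.7 m/s × 3.6 = 38.7 km/h

38.7 km/h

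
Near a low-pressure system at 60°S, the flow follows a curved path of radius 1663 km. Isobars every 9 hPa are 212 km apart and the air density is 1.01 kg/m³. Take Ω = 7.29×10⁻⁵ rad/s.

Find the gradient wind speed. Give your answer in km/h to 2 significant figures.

110 km/h

Coriolis parameter at 60°S:
f = 2Ω sin φ = 2 × 7.29×10⁻⁵ × sin 60° = 1.26×10⁻⁴ s⁻¹
Pressure gradient: |∂P/∂n| = 900 Pa / 212000 m = 4.25×10⁻³ Pa/m
Geostrophic speed: V_g = |∂P/∂n|/(fρ) = 4.25×10⁻³/(1.26×10⁻⁴ × 1.01) = 33.3 m/s
Around a low, centrifugal force acts outward with Coriolis, so pressure-gradient force balances both:
(1/ρ)|∂P/∂n| = fV + V²/R  →  V² + fR·V − fR·V_g = 0
With fR = 1.26×10⁻⁴ × 1663×10³ m = 210 m/s:
V = [−fR + √((fR)² + 4 fR V_g)]/2 = [−210 + √(210² + 4×210×33.3)]/2 = 29.2 m/s
Subgeostrophic (V < V_g = 33.3 m/s), as expected around a low.
Converting: 29.2 m/s × 3.6 = 110 km/h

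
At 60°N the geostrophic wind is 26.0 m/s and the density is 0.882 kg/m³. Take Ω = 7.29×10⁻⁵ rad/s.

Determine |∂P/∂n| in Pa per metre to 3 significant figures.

2.90×10⁻³ Pa/m

Coriolis parameter at 60°N:
f = 2Ω sin φ = 2 × 7.29×10⁻⁵ × sin 60° = 1.26×10⁻⁴ s⁻¹
Geostrophic balance rearranged: |∂P/∂n| = f ρ V_g
|∂P/∂n| = 1.26×10⁻⁴ × 0.882 × 26.0 = 2.90×10⁻³ Pa/m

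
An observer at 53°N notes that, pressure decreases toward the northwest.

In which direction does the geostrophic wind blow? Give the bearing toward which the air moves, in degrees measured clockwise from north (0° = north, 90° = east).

The pressure-gradient force points toward the northwest (bearing 315°).
Geostrophic balance: in the Northern Hemisphere the Coriolis force deflects motion to the right, so the geostrophic wind blows 90° to the right of the pressure-gradient force (low pressure on the left).
Rotating 315° by 90° clockwise gives 045° — the wind blows toward the northeast.

045°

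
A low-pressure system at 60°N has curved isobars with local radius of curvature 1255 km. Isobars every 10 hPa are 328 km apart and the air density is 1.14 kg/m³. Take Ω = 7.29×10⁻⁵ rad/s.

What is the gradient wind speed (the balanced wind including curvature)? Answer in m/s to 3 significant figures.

18.9 m/s

Coriolis parameter at 60°N:
f = 2Ω sin φ = 2 × 7.29×10⁻⁵ × sin 60° = 1.26×10⁻⁴ s⁻¹
Pressure gradient: |∂P/∂n| = 1000 Pa / 328000 m = 3.05×10⁻³ Pa/m
Geostrophic speed: V_g = |∂P/∂n|/(fρ) = 3.05×10⁻³/(1.26×10⁻⁴ × 1.14) = 21.2 m/s
Around a low, centrifugal force acts outward with Coriolis, so pressure-gradient force balances both:
(1/ρ)|∂P/∂n| = fV + V²/R  →  V² + fR·V − fR·V_g = 0
With fR = 1.26×10⁻⁴ × 1255×10³ m = 158 m/s:
V = [−fR + √((fR)² + 4 fR V_g)]/2 = [−158 + √(158² + 4×158×21.2)]/2 = 18.9 m/s
Subgeostrophic (V < V_g = 21.2 m/s), as expected around a low.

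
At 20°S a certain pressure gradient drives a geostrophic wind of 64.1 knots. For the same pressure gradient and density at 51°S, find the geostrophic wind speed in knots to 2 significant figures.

28 knots

With the same pressure gradient and density, V_g ∝ 1/f ∝ 1/sin φ.
V₂ = V₁ · sin φ₁ / sin φ₂ = 64.1 × sin 20° / sin 51°
V₂ = 64.1 × 0.3420/0.7771 = 28 knots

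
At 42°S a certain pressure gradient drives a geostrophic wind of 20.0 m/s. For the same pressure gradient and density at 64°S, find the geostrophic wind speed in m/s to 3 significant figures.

With the same pressure gradient and density, V_g ∝ 1/f ∝ 1/sin φ.
V₂ = V₁ · sin φ₁ / sin φ₂ = 20.0 × sin 42° / sin 64°
V₂ = 20.0 × 0.6691/0.8988 = 14.9 m/s

14.9 m/s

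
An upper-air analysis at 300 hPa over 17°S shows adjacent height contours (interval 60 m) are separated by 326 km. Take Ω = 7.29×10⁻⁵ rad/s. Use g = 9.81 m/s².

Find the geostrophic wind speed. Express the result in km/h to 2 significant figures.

Coriolis parameter at 17°S:
f = 2Ω sin φ = 2 × 7.29×10⁻⁵ × sin 17° = 4.26×10⁻⁵ s⁻¹
Height gradient: |∂Z/∂n| = 60 m / 326000 m = 1.84×10⁻⁴
On a pressure surface, geostrophic balance gives V_g = (g/f)|∂Z/∂n|:
V_g = 9.81 × 1.84×10⁻⁴ / 4.26×10⁻⁵ = 42.4 m/s
Converting: 42.4 m/s × 3.6 = 150 km/h

150 km/h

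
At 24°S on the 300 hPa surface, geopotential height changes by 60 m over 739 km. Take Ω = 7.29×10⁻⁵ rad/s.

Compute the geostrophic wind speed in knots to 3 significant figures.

26.1 knots

Coriolis parameter at 24°S:
f = 2Ω sin φ = 2 × 7.29×10⁻⁵ × sin 24° = 5.93×10⁻⁵ s⁻¹
Height gradient: |∂Z/∂n| = 60 m / 739000 m = 8.12×10⁻⁵
On a pressure surface, geostrophic balance gives V_g = (g/f)|∂Z/∂n|:
V_g = 9.81 × 8.12×10⁻⁵ / 5.93×10⁻⁵ = 13.4 m/s
Converting: 13.4 m/s × 1.944 = 26.1 knots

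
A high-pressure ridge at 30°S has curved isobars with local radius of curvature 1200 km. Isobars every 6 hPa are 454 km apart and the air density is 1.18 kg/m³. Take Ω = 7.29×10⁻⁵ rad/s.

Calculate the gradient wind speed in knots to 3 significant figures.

38.6 knots

Coriolis parameter at 30°S:
f = 2Ω sin φ = 2 × 7.29×10⁻⁵ × sin 30° = 7.29×10⁻⁵ s⁻¹
Pressure gradient: |∂P/∂n| = 600 Pa / 454000 m = 1.32×10⁻³ Pa/m
Geostrophic speed: V_g = |∂P/∂n|/(fρ) = 1.32×10⁻³/(7.29×10⁻⁵ × 1.18) = 15.4 m/s
Around a high, pressure-gradient force acts outward with centrifugal, so Coriolis balances both:
fV = (1/ρ)|∂P/∂n| + V²/R  →  V² − fR·V + fR·V_g = 0
With fR = 7.29×10⁻⁵ × 1200×10³ m = 87.5 m/s:
V = [fR − √((fR)² − 4 fR V_g)]/2 = [87.5 − √(87.5² − 4×87.5×15.4)]/2 = 19.9 m/s
Supergeostrophic (V > V_g = 15.4 m/s), as expected around a high.
Converting: 19.9 m/s × 1.944 = 38.6 knots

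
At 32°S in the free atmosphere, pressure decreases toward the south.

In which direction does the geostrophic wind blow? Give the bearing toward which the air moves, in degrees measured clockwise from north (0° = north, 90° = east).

090°

The pressure-gradient force points toward the south (bearing 180°).
Geostrophic balance: in the Southern Hemisphere the Coriolis force deflects motion to the left, so the geostrophic wind blows 90° to the left of the pressure-gradient force (low pressure on the right).
Rotating 180° by 90° counterclockwise gives 090° — the wind blows toward the east.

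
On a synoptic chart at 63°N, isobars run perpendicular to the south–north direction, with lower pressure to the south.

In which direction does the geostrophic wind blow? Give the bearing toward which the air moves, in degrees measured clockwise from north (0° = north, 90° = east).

270°

The pressure-gradient force points toward the south (bearing 180°).
Geostrophic balance: in the Northern Hemisphere the Coriolis force deflects motion to the right, so the geostrophic wind blows 90° to the right of the pressure-gradient force (low pressure on the left).
Rotating 180° by 90° clockwise gives 270° — the wind blows toward the west.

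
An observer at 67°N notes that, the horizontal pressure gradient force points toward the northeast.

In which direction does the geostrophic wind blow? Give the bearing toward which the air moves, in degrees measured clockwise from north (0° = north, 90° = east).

135°

The pressure-gradient force points toward the northeast (bearing 045°).
Geostrophic balance: in the Northern Hemisphere the Coriolis force deflects motion to the right, so the geostrophic wind blows 90° to the right of the pressure-gradient force (low pressure on the left).
Rotating 045° by 90° clockwise gives 135° — the wind blows toward the southeast.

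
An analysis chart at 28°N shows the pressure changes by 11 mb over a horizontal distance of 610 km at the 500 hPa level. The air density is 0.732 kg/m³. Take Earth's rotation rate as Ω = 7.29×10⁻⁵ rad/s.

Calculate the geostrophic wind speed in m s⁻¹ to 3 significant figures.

Coriolis parameter at 28°N:
f = 2Ω sin φ = 2 × 7.29×10⁻⁵ × sin 28° = 6.84×10⁻⁵ s⁻¹
Pressure gradient: |∂P/∂n| = 1100 Pa / 610000 m = 1.80×10⁻³ Pa/m
Geostrophic balance (pressure-gradient force = Coriolis force):
V_g = (1/(fρ)) |∂P/∂n| = 1.80×10⁻³ / (6.84×10⁻⁵ × 0.732) = 36.0 m/s

36.0 m s⁻¹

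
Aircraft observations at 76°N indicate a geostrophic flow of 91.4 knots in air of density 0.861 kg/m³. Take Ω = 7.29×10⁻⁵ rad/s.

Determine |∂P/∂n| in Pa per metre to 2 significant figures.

Coriolis parameter at 76°N:
f = 2Ω sin φ = 2 × 7.29×10⁻⁵ × sin 76° = 1.41×10⁻⁴ s⁻¹
Wind speed in SI: 91.4 knots = 47.0 m/s
Geostrophic balance rearranged: |∂P/∂n| = f ρ V_g
|∂P/∂n| = 1.41×10⁻⁴ × 0.861 × 47.0 = 5.73×10⁻³ Pa/m

5.7×10⁻³ Pa/m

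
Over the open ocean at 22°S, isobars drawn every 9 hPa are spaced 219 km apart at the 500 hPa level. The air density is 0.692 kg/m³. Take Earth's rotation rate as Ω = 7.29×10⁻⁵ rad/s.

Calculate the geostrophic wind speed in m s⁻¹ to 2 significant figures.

110 m s⁻¹

Coriolis parameter at 22°S:
f = 2Ω sin φ = 2 × 7.29×10⁻⁵ × sin 22° = 5.46×10⁻⁵ s⁻¹
Pressure gradient: |∂P/∂n| = 900 Pa / 219000 m = 4.11×10⁻³ Pa/m
Geostrophic balance (pressure-gradient force = Coriolis force):
V_g = (1/(fρ)) |∂P/∂n| = 4.11×10⁻³ / (5.46×10⁻⁵ × 0.692) = 109 m/s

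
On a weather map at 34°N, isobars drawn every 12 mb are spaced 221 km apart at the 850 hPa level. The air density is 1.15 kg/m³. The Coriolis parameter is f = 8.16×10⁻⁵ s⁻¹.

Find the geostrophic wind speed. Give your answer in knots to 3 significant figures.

Pressure gradient: |∂P/∂n| = 1200 Pa / 221000 m = 5.43×10⁻³ Pa/m
Geostrophic balance (pressure-gradient force = Coriolis force):
V_g = (1/(fρ)) |∂P/∂n| = 5.43×10⁻³ / (8.16×10⁻⁵ × 1.15) = 57.9 m/s
Converting: 57.9 m/s × 1.944 = 112 knots

112 knots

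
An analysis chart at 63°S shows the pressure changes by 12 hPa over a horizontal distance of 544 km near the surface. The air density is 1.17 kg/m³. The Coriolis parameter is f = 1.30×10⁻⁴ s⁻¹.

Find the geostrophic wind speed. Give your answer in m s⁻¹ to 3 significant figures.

14.5 m s⁻¹

Pressure gradient: |∂P/∂n| = 1200 Pa / 544000 m = 2.21×10⁻³ Pa/m
Geostrophic balance (pressure-gradient force = Coriolis force):
V_g = (1/(fρ)) |∂P/∂n| = 2.21×10⁻³ / (1.30×10⁻⁴ × 1.17) = 14.5 m/s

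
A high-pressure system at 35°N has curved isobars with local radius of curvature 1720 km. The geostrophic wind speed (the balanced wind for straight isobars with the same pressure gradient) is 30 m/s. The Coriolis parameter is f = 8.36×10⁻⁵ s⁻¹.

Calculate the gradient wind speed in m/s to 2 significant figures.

Around a high, pressure-gradient force acts outward with centrifugal, so Coriolis balances both:
fV = (1/ρ)|∂P/∂n| + V²/R  →  V² − fR·V + fR·V_g = 0
With fR = 8.36×10⁻⁵ × 1720×10³ m = 144 m/s:
V = [fR − √((fR)² − 4 fR V_g)]/2 = [144 − √(144² − 4×144×30)]/2 = 42.7 m/s
Supergeostrophic (V > V_g = 30 m/s), as expected around a high.

43 m/s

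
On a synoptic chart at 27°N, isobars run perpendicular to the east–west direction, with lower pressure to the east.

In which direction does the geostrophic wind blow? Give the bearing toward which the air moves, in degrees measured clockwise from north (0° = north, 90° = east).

180°

The pressure-gradient force points toward the east (bearing 090°).
Geostrophic balance: in the Northern Hemisphere the Coriolis force deflects motion to the right, so the geostrophic wind blows 90° to the right of the pressure-gradient force (low pressure on the left).
Rotating 090° by 90° clockwise gives 180° — the wind blows toward the south.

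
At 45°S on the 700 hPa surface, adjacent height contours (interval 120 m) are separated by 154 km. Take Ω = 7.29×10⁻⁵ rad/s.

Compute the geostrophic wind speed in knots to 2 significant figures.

Coriolis parameter at 45°S:
f = 2Ω sin φ = 2 × 7.29×10⁻⁵ × sin 45° = 1.03×10⁻⁴ s⁻¹
Height gradient: |∂Z/∂n| = 120 m / 154000 m = 7.79×10⁻⁴
On a pressure surface, geostrophic balance gives V_g = (g/f)|∂Z/∂n|:
V_g = 9.81 × 7.79×10⁻⁴ / 1.03×10⁻⁴ = 74.1 m/s
Converting: 74.1 m/s × 1.944 = 140 knots

140 knots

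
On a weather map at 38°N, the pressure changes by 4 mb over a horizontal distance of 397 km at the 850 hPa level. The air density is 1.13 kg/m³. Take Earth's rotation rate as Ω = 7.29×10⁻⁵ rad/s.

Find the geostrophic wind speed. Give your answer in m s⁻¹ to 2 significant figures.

9.9 m s⁻¹

Coriolis parameter at 38°N:
f = 2Ω sin φ = 2 × 7.29×10⁻⁵ × sin 38° = 8.98×10⁻⁵ s⁻¹
Pressure gradient: |∂P/∂n| = 400 Pa / 397000 m = 1.01×10⁻³ Pa/m
Geostrophic balance (pressure-gradient force = Coriolis force):
V_g = (1/(fρ)) |∂P/∂n| = 1.01×10⁻³ / (8.98×10⁻⁵ × 1.13) = 9.93 m/s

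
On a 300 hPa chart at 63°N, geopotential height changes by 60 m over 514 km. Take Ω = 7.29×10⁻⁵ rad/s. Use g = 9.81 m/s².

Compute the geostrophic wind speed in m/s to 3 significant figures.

8.81 m/s

Coriolis parameter at 63°N:
f = 2Ω sin φ = 2 × 7.29×10⁻⁵ × sin 63° = 1.30×10⁻⁴ s⁻¹
Height gradient: |∂Z/∂n| = 60 m / 514000 m = 1.17×10⁻⁴
On a pressure surface, geostrophic balance gives V_g = (g/f)|∂Z/∂n|:
V_g = 9.81 × 1.17×10⁻⁴ / 1.30×10⁻⁴ = 8.81 m/s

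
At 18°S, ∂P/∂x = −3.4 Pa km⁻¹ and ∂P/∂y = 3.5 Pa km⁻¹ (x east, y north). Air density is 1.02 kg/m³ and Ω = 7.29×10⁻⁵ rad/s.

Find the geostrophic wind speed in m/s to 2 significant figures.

110 m/s

Coriolis parameter at 18°S:
f = 2Ω sin φ = 2 × 7.29×10⁻⁵ × sin 18° = 4.51×10⁻⁵ s⁻¹
In the Southern Hemisphere f is negative: f = −4.51×10⁻⁵ s⁻¹.
Component geostrophic relations (x east, y north):
u_g = −(1/(fρ)) ∂P/∂y,  v_g = (1/(fρ)) ∂P/∂x
u_g = −(3.5×10⁻³)/(−4.51×10⁻⁵ × 1.02) = 76.2 m/s;  v_g = (−3.4×10⁻³)/(−4.51×10⁻⁵ × 1.02) = 74.0 m/s
|V_g| = √(u_g² + v_g²) = 106 m/s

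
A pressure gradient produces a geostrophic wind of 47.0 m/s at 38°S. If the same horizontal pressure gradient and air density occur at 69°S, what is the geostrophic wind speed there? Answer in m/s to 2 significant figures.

31 m/s

With the same pressure gradient and density, V_g ∝ 1/f ∝ 1/sin φ.
V₂ = V₁ · sin φ₁ / sin φ₂ = 47.0 × sin 38° / sin 69°
V₂ = 47.0 × 0.6157/0.9336 = 31 m/s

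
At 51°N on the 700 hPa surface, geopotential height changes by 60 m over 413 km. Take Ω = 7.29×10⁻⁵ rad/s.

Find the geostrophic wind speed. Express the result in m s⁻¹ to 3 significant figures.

Coriolis parameter at 51°N:
f = 2Ω sin φ = 2 × 7.29×10⁻⁵ × sin 51° = 1.13×10⁻⁴ s⁻¹
Height gradient: |∂Z/∂n| = 60 m / 413000 m = 1.45×10⁻⁴
On a pressure surface, geostrophic balance gives V_g = (g/f)|∂Z/∂n|:
V_g = 9.81 × 1.45×10⁻⁴ / 1.13×10⁻⁴ = 12.6 m/s

12.6 m s⁻¹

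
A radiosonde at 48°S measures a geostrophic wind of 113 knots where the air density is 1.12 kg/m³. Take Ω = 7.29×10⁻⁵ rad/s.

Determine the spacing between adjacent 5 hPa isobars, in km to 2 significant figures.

71 km

Coriolis parameter at 48°S:
f = 2Ω sin φ = 2 × 7.29×10⁻⁵ × sin 48° = 1.08×10⁻⁴ s⁻¹
Wind speed in SI: 113 knots = 58.1 m/s
Geostrophic balance rearranged: |∂P/∂n| = f ρ V_g
|∂P/∂n| = 1.08×10⁻⁴ × 1.12 × 58.1 = 7.05×10⁻³ Pa/m
Isobar spacing: Δn = ΔP/|∂P/∂n| = 500 Pa / 7.05×10⁻³ Pa/m = 70877 m ≈ 71 km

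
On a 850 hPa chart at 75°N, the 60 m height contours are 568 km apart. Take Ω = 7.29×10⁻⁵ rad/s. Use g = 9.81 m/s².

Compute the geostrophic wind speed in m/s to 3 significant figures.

Coriolis parameter at 75°N:
f = 2Ω sin φ = 2 × 7.29×10⁻⁵ × sin 75° = 1.41×10⁻⁴ s⁻¹
Height gradient: |∂Z/∂n| = 60 m / 568000 m = 1.06×10⁻⁴
On a pressure surface, geostrophic balance gives V_g = (g/f)|∂Z/∂n|:
V_g = 9.81 × 1.06×10⁻⁴ / 1.41×10⁻⁴ = 7.36 m/s

7.36 m/s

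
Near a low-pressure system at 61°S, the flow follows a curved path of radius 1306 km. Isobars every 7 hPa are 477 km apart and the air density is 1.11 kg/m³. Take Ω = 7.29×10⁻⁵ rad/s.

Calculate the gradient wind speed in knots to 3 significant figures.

Coriolis parameter at 61°S:
f = 2Ω sin φ = 2 × 7.29×10⁻⁵ × sin 61° = 1.28×10⁻⁴ s⁻¹
Pressure gradient: |∂P/∂n| = 700 Pa / 477000 m = 1.47×10⁻³ Pa/m
Geostrophic speed: V_g = |∂P/∂n|/(fρ) = 1.47×10⁻³/(1.28×10⁻⁴ × 1.11) = 10.4 m/s
Around a low, centrifugal force acts outward with Coriolis, so pressure-gradient force balances both:
(1/ρ)|∂P/∂n| = fV + V²/R  →  V² + fR·V − fR·V_g = 0
With fR = 1.28×10⁻⁴ × 1306×10³ m = 167 m/s:
V = [−fR + √((fR)² + 4 fR V_g)]/2 = [−167 + √(167² + 4×167×10.4)]/2 = 9.79 m/s
Subgeostrophic (V < V_g = 10.4 m/s), as expected around a low.
Converting: 9.79 m/s × 1.944 = 19.0 knots

19.0 knots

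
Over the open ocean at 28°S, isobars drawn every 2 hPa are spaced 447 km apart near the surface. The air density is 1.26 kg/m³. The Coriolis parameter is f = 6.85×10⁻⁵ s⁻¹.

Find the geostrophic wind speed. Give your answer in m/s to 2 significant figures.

5.2 m/s

Pressure gradient: |∂P/∂n| = 200 Pa / 447000 m = 4.47×10⁻⁴ Pa/m
Geostrophic balance (pressure-gradient force = Coriolis force):
V_g = (1/(fρ)) |∂P/∂n| = 4.47×10⁻⁴ / (6.85×10⁻⁵ × 1.26) = 5.18 m/s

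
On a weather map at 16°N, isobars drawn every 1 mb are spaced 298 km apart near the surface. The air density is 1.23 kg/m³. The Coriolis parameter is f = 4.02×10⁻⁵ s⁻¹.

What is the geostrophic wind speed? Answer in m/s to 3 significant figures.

Pressure gradient: |∂P/∂n| = 100 Pa / 298000 m = 3.36×10⁻⁴ Pa/m
Geostrophic balance (pressure-gradient force = Coriolis force):
V_g = (1/(fρ)) |∂P/∂n| = 3.36×10⁻⁴ / (4.02×10⁻⁵ × 1.23) = 6.79 m/s

6.79 m/s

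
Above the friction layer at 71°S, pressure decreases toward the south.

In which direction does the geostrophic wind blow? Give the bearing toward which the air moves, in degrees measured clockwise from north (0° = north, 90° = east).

090°

The pressure-gradient force points toward the south (bearing 180°).
Geostrophic balance: in the Southern Hemisphere the Coriolis force deflects motion to the left, so the geostrophic wind blows 90° to the left of the pressure-gradient force (low pressure on the right).
Rotating 180° by 90° counterclockwise gives 090° — the wind blows toward the east.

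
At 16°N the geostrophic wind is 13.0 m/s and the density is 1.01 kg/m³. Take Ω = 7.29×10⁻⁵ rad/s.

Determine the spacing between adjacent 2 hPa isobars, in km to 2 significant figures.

Coriolis parameter at 16°N:
f = 2Ω sin φ = 2 × 7.29×10⁻⁵ × sin 16° = 4.02×10⁻⁵ s⁻¹
Geostrophic balance rearranged: |∂P/∂n| = f ρ V_g
|∂P/∂n| = 4.02×10⁻⁵ × 1.01 × 13.0 = 5.28×10⁻⁴ Pa/m
Isobar spacing: Δn = ΔP/|∂P/∂n| = 200 Pa / 5.28×10⁻⁴ Pa/m = 379027 m ≈ 380 km

380 km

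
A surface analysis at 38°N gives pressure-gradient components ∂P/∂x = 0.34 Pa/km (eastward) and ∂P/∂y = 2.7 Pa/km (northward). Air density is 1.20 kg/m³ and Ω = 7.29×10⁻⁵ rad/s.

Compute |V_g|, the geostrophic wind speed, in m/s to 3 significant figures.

25.3 m/s

Coriolis parameter at 38°N:
f = 2Ω sin φ = 2 × 7.29×10⁻⁵ × sin 38° = 8.98×10⁻⁵ s⁻¹
Component geostrophic relations (x east, y north):
u_g = −(1/(fρ)) ∂P/∂y,  v_g = (1/(fρ)) ∂P/∂x
u_g = −(2.7×10⁻³)/(8.98×10⁻⁵ × 1.20) = −25.1 m/s;  v_g = (0.34×10⁻³)/(8.98×10⁻⁵ × 1.20) = 3.16 m/s
|V_g| = √(u_g² + v_g²) = 25.3 m/s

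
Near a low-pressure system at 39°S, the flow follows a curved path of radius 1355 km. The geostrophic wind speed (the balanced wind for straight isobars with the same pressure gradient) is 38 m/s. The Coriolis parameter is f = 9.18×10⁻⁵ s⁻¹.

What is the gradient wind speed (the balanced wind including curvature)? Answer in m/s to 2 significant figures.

Around a low, centrifugal force acts outward with Coriolis, so pressure-gradient force balances both:
(1/ρ)|∂P/∂n| = fV + V²/R  →  V² + fR·V − fR·V_g = 0
With fR = 9.18×10⁻⁵ × 1355×10³ m = 124 m/s:
V = [−fR + √((fR)² + 4 fR V_g)]/2 = [−124 + √(124² + 4×124×38)]/2 = 30.5 m/s
Subgeostrophic (V < V_g = 38 m/s), as expected around a low.

31 m/s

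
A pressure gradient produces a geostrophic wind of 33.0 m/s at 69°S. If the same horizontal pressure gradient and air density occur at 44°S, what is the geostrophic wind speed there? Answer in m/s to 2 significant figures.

44 m/s

With the same pressure gradient and density, V_g ∝ 1/f ∝ 1/sin φ.
V₂ = V₁ · sin φ₁ / sin φ₂ = 33.0 × sin 69° / sin 44°
V₂ = 33.0 × 0.9336/0.6947 = 44 m/s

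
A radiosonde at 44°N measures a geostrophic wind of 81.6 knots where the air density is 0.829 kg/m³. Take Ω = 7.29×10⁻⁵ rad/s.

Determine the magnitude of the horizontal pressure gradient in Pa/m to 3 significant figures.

3.52×10⁻³ Pa/m

Coriolis parameter at 44°N:
f = 2Ω sin φ = 2 × 7.29×10⁻⁵ × sin 44° = 1.01×10⁻⁴ s⁻¹
Wind speed in SI: 81.6 knots = 42.0 m/s
Geostrophic balance rearranged: |∂P/∂n| = f ρ V_g
|∂P/∂n| = 1.01×10⁻⁴ × 0.829 × 42.0 = 3.52×10⁻³ Pa/m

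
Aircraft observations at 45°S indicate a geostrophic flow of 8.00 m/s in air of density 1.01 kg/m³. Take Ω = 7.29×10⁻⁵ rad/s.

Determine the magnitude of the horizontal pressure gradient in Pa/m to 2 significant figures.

8.3×10⁻⁴ Pa/m

Coriolis parameter at 45°S:
f = 2Ω sin φ = 2 × 7.29×10⁻⁵ × sin 45° = 1.03×10⁻⁴ s⁻¹
Geostrophic balance rearranged: |∂P/∂n| = f ρ V_g
|∂P/∂n| = 1.03×10⁻⁴ × 1.01 × 8.00 = 8.33×10⁻⁴ Pa/m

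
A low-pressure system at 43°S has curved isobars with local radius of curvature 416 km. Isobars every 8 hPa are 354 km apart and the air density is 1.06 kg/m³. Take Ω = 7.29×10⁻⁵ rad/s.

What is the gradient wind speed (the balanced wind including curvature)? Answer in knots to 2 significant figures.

Coriolis parameter at 43°S:
f = 2Ω sin φ = 2 × 7.29×10⁻⁵ × sin 43° = 9.94×10⁻⁵ s⁻¹
Pressure gradient: |∂P/∂n| = 800 Pa / 354000 m = 2.26×10⁻³ Pa/m
Geostrophic speed: V_g = |∂P/∂n|/(fρ) = 2.26×10⁻³/(9.94×10⁻⁵ × 1.06) = 21.4 m/s
Around a low, centrifugal force acts outward with Coriolis, so pressure-gradient force balances both:
(1/ρ)|∂P/∂n| = fV + V²/R  →  V² + fR·V − fR·V_g = 0
With fR = 9.94×10⁻⁵ × 416×10³ m = 41.4 m/s:
V = [−fR + √((fR)² + 4 fR V_g)]/2 = [−41.4 + √(41.4² + 4×41.4×21.4)]/2 = 15.6 m/s
Subgeostrophic (V < V_g = 21.4 m/s), as expected around a low.
Converting: 15.6 m/s × 1.944 = 30 knots

30 knots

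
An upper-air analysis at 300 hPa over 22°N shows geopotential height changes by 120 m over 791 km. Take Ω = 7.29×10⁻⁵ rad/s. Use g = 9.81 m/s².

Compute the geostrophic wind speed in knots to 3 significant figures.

53.0 knots

Coriolis parameter at 22°N:
f = 2Ω sin φ = 2 × 7.29×10⁻⁵ × sin 22° = 5.46×10⁻⁵ s⁻¹
Height gradient: |∂Z/∂n| = 120 m / 791000 m = 1.52×10⁻⁴
On a pressure surface, geostrophic balance gives V_g = (g/f)|∂Z/∂n|:
V_g = 9.81 × 1.52×10⁻⁴ / 5.46×10⁻⁵ = 27.2 m/s
Converting: 27.2 m/s × 1.944 = 53.0 knots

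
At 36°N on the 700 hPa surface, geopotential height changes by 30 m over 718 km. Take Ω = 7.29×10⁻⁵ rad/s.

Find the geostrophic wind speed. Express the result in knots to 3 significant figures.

Coriolis parameter at 36°N:
f = 2Ω sin φ = 2 × 7.29×10⁻⁵ × sin 36° = 8.57×10⁻⁵ s⁻¹
Height gradient: |∂Z/∂n| = 30 m / 718000 m = 4.18×10⁻⁵
On a pressure surface, geostrophic balance gives V_g = (g/f)|∂Z/∂n|:
V_g = 9.81 × 4.18×10⁻⁵ / 8.57×10⁻⁵ = 4.78 m/s
Converting: 4.78 m/s × 1.944 = 9.30 knots

9.30 knots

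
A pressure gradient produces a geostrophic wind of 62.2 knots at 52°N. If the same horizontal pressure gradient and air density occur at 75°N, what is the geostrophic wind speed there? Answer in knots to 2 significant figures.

With the same pressure gradient and density, V_g ∝ 1/f ∝ 1/sin φ.
V₂ = V₁ · sin φ₁ / sin φ₂ = 62.2 × sin 52° / sin 75°
V₂ = 62.2 × 0.7880/0.9659 = 51 knots

51 knots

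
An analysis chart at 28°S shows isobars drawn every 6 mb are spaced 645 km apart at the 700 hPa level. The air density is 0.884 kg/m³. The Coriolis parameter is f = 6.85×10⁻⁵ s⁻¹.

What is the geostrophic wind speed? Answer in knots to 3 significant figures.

29.9 knots

Pressure gradient: |∂P/∂n| = 600 Pa / 645000 m = 9.30×10⁻⁴ Pa/m
Geostrophic balance (pressure-gradient force = Coriolis force):
V_g = (1/(fρ)) |∂P/∂n| = 9.30×10⁻⁴ / (6.85×10⁻⁵ × 0.884) = 15.4 m/s
Converting: 15.4 m/s × 1.944 = 29.9 knots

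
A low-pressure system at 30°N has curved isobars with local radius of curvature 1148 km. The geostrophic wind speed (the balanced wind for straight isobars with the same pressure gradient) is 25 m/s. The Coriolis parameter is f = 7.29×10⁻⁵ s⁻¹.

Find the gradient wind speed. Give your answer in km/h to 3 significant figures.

Around a low, centrifugal force acts outward with Coriolis, so pressure-gradient force balances both:
(1/ρ)|∂P/∂n| = fV + V²/R  →  V² + fR·V − fR·V_g = 0
With fR = 7.29×10⁻⁵ × 1148×10³ m = 83.7 m/s:
V = [−fR + √((fR)² + 4 fR V_g)]/2 = [−83.7 + √(83.7² + 4×83.7×25)]/2 = 20.1 m/s
Subgeostrophic (V < V_g = 25 m/s), as expected around a low.
Converting: 20.1 m/s × 3.6 = 72.5 km/h

72.5 km/h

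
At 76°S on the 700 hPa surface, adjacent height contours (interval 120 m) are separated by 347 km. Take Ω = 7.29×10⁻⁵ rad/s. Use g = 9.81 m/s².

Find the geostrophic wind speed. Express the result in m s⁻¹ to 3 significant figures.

Coriolis parameter at 76°S:
f = 2Ω sin φ = 2 × 7.29×10⁻⁵ × sin 76° = 1.41×10⁻⁴ s⁻¹
Height gradient: |∂Z/∂n| = 120 m / 347000 m = 3.46×10⁻⁴
On a pressure surface, geostrophic balance gives V_g = (g/f)|∂Z/∂n|:
V_g = 9.81 × 3.46×10⁻⁴ / 1.41×10⁻⁴ = 24.0 m/s

24.0 m s⁻¹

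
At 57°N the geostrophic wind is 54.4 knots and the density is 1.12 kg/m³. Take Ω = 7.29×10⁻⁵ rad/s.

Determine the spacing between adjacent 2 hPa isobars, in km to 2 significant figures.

52 km

Coriolis parameter at 57°N:
f = 2Ω sin φ = 2 × 7.29×10⁻⁵ × sin 57° = 1.22×10⁻⁴ s⁻¹
Wind speed in SI: 54.4 knots = 28.0 m/s
Geostrophic balance rearranged: |∂P/∂n| = f ρ V_g
|∂P/∂n| = 1.22×10⁻⁴ × 1.12 × 28.0 = 3.83×10⁻³ Pa/m
Isobar spacing: Δn = ΔP/|∂P/∂n| = 200 Pa / 3.83×10⁻³ Pa/m = 52183 m ≈ 52 km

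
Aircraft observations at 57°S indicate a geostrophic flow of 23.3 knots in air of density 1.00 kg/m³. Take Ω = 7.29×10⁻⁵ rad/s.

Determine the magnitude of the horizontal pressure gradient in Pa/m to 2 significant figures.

1.5×10⁻³ Pa/m

Coriolis parameter at 57°S:
f = 2Ω sin φ = 2 × 7.29×10⁻⁵ × sin 57° = 1.22×10⁻⁴ s⁻¹
Wind speed in SI: 23.3 knots = 12.0 m/s
Geostrophic balance rearranged: |∂P/∂n| = f ρ V_g
|∂P/∂n| = 1.22×10⁻⁴ × 1.00 × 12.0 = 1.47×10⁻³ Pa/m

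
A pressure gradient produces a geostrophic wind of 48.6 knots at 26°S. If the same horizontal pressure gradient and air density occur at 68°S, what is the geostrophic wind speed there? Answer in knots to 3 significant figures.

With the same pressure gradient and density, V_g ∝ 1/f ∝ 1/sin φ.
V₂ = V₁ · sin φ₁ / sin φ₂ = 48.6 × sin 26° / sin 68°
V₂ = 48.6 × 0.4384/0.9272 = 23.0 knots

23.0 knots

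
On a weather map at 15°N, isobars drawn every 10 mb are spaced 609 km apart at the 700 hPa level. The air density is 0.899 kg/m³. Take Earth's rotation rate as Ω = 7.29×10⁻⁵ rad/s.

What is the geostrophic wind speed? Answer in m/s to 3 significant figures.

Coriolis parameter at 15°N:
f = 2Ω sin φ = 2 × 7.29×10⁻⁵ × sin 15° = 3.77×10⁻⁵ s⁻¹
Pressure gradient: |∂P/∂n| = 1000 Pa / 609000 m = 1.64×10⁻³ Pa/m
Geostrophic balance (pressure-gradient force = Coriolis force):
V_g = (1/(fρ)) |∂P/∂n| = 1.64×10⁻³ / (3.77×10⁻⁵ × 0.899) = 48.4 m/s

48.4 m/s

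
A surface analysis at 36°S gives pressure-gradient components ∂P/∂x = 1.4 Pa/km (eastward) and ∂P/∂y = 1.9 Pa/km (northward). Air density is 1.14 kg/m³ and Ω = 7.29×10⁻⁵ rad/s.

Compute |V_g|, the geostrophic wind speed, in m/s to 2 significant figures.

24 m/s

Coriolis parameter at 36°S:
f = 2Ω sin φ = 2 × 7.29×10⁻⁵ × sin 36° = 8.57×10⁻⁵ s⁻¹
In the Southern Hemisphere f is negative: f = −8.57×10⁻⁵ s⁻¹.
Component geostrophic relations (x east, y north):
u_g = −(1/(fρ)) ∂P/∂y,  v_g = (1/(fρ)) ∂P/∂x
u_g = −(1.9×10⁻³)/(−8.57×10⁻⁵ × 1.14) = 19.4 m/s;  v_g = (1.4×10⁻³)/(−8.57×10⁻⁵ × 1.14) = −14.3 m/s
|V_g| = √(u_g² + v_g²) = 24.2 m/s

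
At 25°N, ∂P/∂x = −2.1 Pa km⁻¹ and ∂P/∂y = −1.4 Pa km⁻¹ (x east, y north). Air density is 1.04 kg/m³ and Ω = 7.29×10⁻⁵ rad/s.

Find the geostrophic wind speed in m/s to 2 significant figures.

Coriolis parameter at 25°N:
f = 2Ω sin φ = 2 × 7.29×10⁻⁵ × sin 25° = 6.16×10⁻⁵ s⁻¹
Component geostrophic relations (x east, y north):
u_g = −(1/(fρ)) ∂P/∂y,  v_g = (1/(fρ)) ∂P/∂x
u_g = −(−1.4×10⁻³)/(6.16×10⁻⁵ × 1.04) = 21.8 m/s;  v_g = (−2.1×10⁻³)/(6.16×10⁻⁵ × 1.04) = −32.8 m/s
|V_g| = √(u_g² + v_g²) = 39.4 m/s

39 m/s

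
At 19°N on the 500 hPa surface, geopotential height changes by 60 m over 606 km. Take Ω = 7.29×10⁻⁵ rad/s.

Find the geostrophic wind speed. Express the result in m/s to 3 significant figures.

20.5 m/s

Coriolis parameter at 19°N:
f = 2Ω sin φ = 2 × 7.29×10⁻⁵ × sin 19° = 4.75×10⁻⁵ s⁻¹
Height gradient: |∂Z/∂n| = 60 m / 606000 m = 9.90×10⁻⁵
On a pressure surface, geostrophic balance gives V_g = (g/f)|∂Z/∂n|:
V_g = 9.81 × 9.90×10⁻⁵ / 4.75×10⁻⁵ = 20.5 m/s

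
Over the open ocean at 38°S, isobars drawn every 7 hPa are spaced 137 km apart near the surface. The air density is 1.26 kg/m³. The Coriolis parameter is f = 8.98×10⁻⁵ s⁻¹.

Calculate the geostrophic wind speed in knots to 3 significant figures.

Pressure gradient: |∂P/∂n| = 700 Pa / 137000 m = 5.11×10⁻³ Pa/m
Geostrophic balance (pressure-gradient force = Coriolis force):
V_g = (1/(fρ)) |∂P/∂n| = 5.11×10⁻³ / (8.98×10⁻⁵ × 1.26) = 45.2 m/s
Converting: 45.2 m/s × 1.944 = 87.8 knots

87.8 knots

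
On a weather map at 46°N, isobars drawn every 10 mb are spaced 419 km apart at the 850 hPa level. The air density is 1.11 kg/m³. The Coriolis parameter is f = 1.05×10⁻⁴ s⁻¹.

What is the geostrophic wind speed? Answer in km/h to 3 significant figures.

73.7 km/h

Pressure gradient: |∂P/∂n| = 1000 Pa / 419000 m = 2.39×10⁻³ Pa/m
Geostrophic balance (pressure-gradient force = Coriolis force):
V_g = (1/(fρ)) |∂P/∂n| = 2.39×10⁻³ / (1.05×10⁻⁴ × 1.11) = 20.5 m/s
Converting: 20.5 m/s × 3.6 = 73.7 km/h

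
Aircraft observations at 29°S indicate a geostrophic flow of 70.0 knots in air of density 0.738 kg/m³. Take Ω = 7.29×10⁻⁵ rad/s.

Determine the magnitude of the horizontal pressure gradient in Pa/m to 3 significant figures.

1.88×10⁻³ Pa/m

Coriolis parameter at 29°S:
f = 2Ω sin φ = 2 × 7.29×10⁻⁵ × sin 29° = 7.07×10⁻⁵ s⁻¹
Wind speed in SI: 70.0 knots = 36.0 m/s
Geostrophic balance rearranged: |∂P/∂n| = f ρ V_g
|∂P/∂n| = 7.07×10⁻⁵ × 0.738 × 36.0 = 1.88×10⁻³ Pa/m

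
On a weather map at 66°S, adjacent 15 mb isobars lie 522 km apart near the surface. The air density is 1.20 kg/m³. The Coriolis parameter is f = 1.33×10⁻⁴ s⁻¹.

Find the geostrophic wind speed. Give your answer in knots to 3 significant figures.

35.0 knots

Pressure gradient: |∂P/∂n| = 1500 Pa / 522000 m = 2.87×10⁻³ Pa/m
Geostrophic balance (pressure-gradient force = Coriolis force):
V_g = (1/(fρ)) |∂P/∂n| = 2.87×10⁻³ / (1.33×10⁻⁴ × 1.20) = 18.0 m/s
Converting: 18.0 m/s × 1.944 = 35.0 knots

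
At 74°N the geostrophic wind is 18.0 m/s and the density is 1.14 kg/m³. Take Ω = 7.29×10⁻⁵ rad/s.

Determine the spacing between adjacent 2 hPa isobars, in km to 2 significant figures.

70 km

Coriolis parameter at 74°N:
f = 2Ω sin φ = 2 × 7.29×10⁻⁵ × sin 74° = 1.40×10⁻⁴ s⁻¹
Geostrophic balance rearranged: |∂P/∂n| = f ρ V_g
|∂P/∂n| = 1.40×10⁻⁴ × 1.14 × 18.0 = 2.88×10⁻³ Pa/m
Isobar spacing: Δn = ΔP/|∂P/∂n| = 200 Pa / 2.88×10⁻³ Pa/m = 69543 m ≈ 70 km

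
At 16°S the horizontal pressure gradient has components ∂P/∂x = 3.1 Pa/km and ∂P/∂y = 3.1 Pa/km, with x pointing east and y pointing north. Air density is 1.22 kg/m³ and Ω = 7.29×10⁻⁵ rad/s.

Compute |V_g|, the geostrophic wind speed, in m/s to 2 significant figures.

89 m/s

Coriolis parameter at 16°S:
f = 2Ω sin φ = 2 × 7.29×10⁻⁵ × sin 16° = 4.02×10⁻⁵ s⁻¹
In the Southern Hemisphere f is negative: f = −4.02×10⁻⁵ s⁻¹.
Component geostrophic relations (x east, y north):
u_g = −(1/(fρ)) ∂P/∂y,  v_g = (1/(fρ)) ∂P/∂x
u_g = −(3.1×10⁻³)/(−4.02×10⁻⁵ × 1.22) = 63.2 m/s;  v_g = (3.1×10⁻³)/(−4.02×10⁻⁵ × 1.22) = −63.2 m/s
|V_g| = √(u_g² + v_g²) = 89.4 m/s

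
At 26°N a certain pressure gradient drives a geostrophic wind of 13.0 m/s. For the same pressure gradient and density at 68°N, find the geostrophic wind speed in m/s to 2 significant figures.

With the same pressure gradient and density, V_g ∝ 1/f ∝ 1/sin φ.
V₂ = V₁ · sin φ₁ / sin φ₂ = 13.0 × sin 26° / sin 68°
V₂ = 13.0 × 0.4384/0.9272 = 6.1 m/s

6.1 m/s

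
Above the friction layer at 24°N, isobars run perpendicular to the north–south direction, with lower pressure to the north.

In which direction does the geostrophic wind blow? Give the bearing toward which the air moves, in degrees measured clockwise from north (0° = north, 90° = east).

090°

The pressure-gradient force points toward the north (bearing 000°).
Geostrophic balance: in the Northern Hemisphere the Coriolis force deflects motion to the right, so the geostrophic wind blows 90° to the right of the pressure-gradient force (low pressure on the left).
Rotating 000° by 90° clockwise gives 090° — the wind blows toward the east.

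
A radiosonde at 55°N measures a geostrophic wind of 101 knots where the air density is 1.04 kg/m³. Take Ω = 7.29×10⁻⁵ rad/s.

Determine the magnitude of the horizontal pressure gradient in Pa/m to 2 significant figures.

6.5×10⁻³ Pa/m

Coriolis parameter at 55°N:
f = 2Ω sin φ = 2 × 7.29×10⁻⁵ × sin 55° = 1.19×10⁻⁴ s⁻¹
Wind speed in SI: 101 knots = 52.0 m/s
Geostrophic balance rearranged: |∂P/∂n| = f ρ V_g
|∂P/∂n| = 1.19×10⁻⁴ × 1.04 × 52.0 = 6.45×10⁻³ Pa/m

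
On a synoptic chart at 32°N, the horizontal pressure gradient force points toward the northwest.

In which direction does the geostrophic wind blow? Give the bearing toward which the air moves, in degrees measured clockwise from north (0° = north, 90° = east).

The pressure-gradient force points toward the northwest (bearing 315°).
Geostrophic balance: in the Northern Hemisphere the Coriolis force deflects motion to the right, so the geostrophic wind blows 90° to the right of the pressure-gradient force (low pressure on the left).
Rotating 315° by 90° clockwise gives 045° — the wind blows toward the northeast.

045°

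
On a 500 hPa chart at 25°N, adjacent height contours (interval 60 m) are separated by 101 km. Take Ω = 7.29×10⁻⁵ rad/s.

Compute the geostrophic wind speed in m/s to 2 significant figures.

Coriolis parameter at 25°N:
f = 2Ω sin φ = 2 × 7.29×10⁻⁵ × sin 25° = 6.16×10⁻⁵ s⁻¹
Height gradient: |∂Z/∂n| = 60 m / 101000 m = 5.94×10⁻⁴
On a pressure surface, geostrophic balance gives V_g = (g/f)|∂Z/∂n|:
V_g = 9.81 × 5.94×10⁻⁴ / 6.16×10⁻⁵ = 94.6 m/s

95 m/s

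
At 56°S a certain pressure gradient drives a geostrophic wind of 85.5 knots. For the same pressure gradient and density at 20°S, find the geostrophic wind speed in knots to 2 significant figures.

With the same pressure gradient and density, V_g ∝ 1/f ∝ 1/sin φ.
V₂ = V₁ · sin φ₁ / sin φ₂ = 85.5 × sin 56° / sin 20°
V₂ = 85.5 × 0.8290/0.3420 = 210 knots

210 knots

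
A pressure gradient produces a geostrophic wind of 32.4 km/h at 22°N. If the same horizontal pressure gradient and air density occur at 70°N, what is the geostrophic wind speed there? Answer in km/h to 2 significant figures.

13 km/h

With the same pressure gradient and density, V_g ∝ 1/f ∝ 1/sin φ.
V₂ = V₁ · sin φ₁ / sin φ₂ = 32.4 × sin 22° / sin 70°
V₂ = 32.4 × 0.3746/0.9397 = 13 km/h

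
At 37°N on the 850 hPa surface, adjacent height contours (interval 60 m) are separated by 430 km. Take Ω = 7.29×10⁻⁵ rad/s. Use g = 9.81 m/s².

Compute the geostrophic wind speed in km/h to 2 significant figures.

Coriolis parameter at 37°N:
f = 2Ω sin φ = 2 × 7.29×10⁻⁵ × sin 37° = 8.77×10⁻⁵ s⁻¹
Height gradient: |∂Z/∂n| = 60 m / 430000 m = 1.40×10⁻⁴
On a pressure surface, geostrophic balance gives V_g = (g/f)|∂Z/∂n|:
V_g = 9.81 × 1.40×10⁻⁴ / 8.77×10⁻⁵ = 15.6 m/s
Converting: 15.6 m/s × 3.6 = 56 km/h

56 km/h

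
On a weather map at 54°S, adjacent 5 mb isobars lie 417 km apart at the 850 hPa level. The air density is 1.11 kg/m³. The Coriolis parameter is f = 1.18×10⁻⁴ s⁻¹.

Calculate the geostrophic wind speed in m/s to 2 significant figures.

Pressure gradient: |∂P/∂n| = 500 Pa / 417000 m = 1.20×10⁻³ Pa/m
Geostrophic balance (pressure-gradient force = Coriolis force):
V_g = (1/(fρ)) |∂P/∂n| = 1.20×10⁻³ / (1.18×10⁻⁴ × 1.11) = 9.15 m/s

9.2 m/s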